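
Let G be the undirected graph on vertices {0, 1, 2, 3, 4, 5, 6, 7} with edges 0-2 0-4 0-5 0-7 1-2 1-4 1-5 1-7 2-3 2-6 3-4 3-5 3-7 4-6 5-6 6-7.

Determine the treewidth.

4

A width-4 tree decomposition is:
Bags: B1 = {2, 3, 4, 5, 7}  B2 = {0, 2, 4, 5, 7}  B3 = {1, 2, 4, 5, 7}  B4 = {2, 4, 5, 6, 7}
Tree: B1–B2, B2–B3, B3–B4
The largest bag has 5 vertices, giving width 4; this decomposition certifies tw(G) ≤ 4. For the lower bound: the 5 vertex sets {3,4}, {0,5}, {1,2}, {7}, {6} are disjoint, each induces a connected subgraph, and every pair is joined by at least one edge of G. Contracting each set to a single vertex therefore yields K_{5} as a minor, and since treewidth is minor-monotone, tw(G) ≥ tw(K_{5}) = 4. Therefore the treewidth is 4.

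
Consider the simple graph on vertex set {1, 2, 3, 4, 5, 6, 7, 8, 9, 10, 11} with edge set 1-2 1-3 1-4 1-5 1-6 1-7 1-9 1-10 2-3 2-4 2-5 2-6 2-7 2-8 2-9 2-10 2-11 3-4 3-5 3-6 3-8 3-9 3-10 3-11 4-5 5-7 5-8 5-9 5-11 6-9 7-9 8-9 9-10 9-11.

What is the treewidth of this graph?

4

A width-4 tree decomposition is:
Bags: B1 = {2, 3, 5, 8, 9}  B2 = {2, 3, 5, 9, 11}  B3 = {1, 2, 3, 5, 9}  B4 = {1, 2, 3, 4, 5}  B5 = {1, 2, 5, 7, 9}  B6 = {1, 2, 3, 6, 9}  B7 = {1, 2, 3, 9, 10}
Tree: B1–B2, B1–B3, B3–B4, B3–B5, B3–B6, B6–B7
The largest bag has 5 vertices, giving width 4; this decomposition certifies tw(G) ≤ 4. Conversely, {2, 3, 5, 8, 9} is a clique of size 5, and the vertices of any clique must share a bag in every tree decomposition; so some bag has ≥ 5 vertices and tw(G) ≥ 4. The upper and lower bounds meet at 4, so that is the treewidth.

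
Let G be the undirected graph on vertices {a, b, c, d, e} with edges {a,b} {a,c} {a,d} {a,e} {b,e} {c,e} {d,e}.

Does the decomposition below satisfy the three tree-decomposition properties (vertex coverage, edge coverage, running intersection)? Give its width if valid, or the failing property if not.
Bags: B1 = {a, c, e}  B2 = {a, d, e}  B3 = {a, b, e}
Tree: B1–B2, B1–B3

Yes; width 2.

Vertex coverage: the bags together contain {a, b, c, d, e}, the full vertex set. Edge coverage: each edge of G has both endpoints in at least one bag. Running intersection: for every vertex, the bags containing it form a connected subtree. All three properties hold, so this is a valid tree decomposition of width max|bag| − 1 = 2, and hence tw(G) ≤ 2.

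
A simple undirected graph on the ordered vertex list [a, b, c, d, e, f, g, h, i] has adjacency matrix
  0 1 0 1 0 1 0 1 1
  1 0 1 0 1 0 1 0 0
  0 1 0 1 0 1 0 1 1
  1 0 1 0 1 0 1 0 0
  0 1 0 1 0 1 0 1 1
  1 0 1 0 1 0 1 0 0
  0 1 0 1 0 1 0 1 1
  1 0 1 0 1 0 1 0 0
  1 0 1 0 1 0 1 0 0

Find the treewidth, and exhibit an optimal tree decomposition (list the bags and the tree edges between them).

The largest bag has 5 vertices, giving width 4; this decomposition certifies tw(G) ≤ 4. For the lower bound: the 5 vertex sets {a,i}, {d,g}, {c,f}, {e}, {b} are disjoint, each induces a connected subgraph, and every pair is joined by at least one edge of G. Contracting each set to a single vertex therefore yields K_{5} as a minor, and since treewidth is minor-monotone, tw(G) ≥ tw(K_{5}) = 4. The upper and lower bounds meet at 4, so that is the treewidth.

Treewidth 4.
Bags: B1 = {a, c, e, g, i}  B2 = {a, c, d, e, g}  B3 = {a, c, e, f, g}  B4 = {a, b, c, e, g}  B5 = {a, c, e, g, h}
Tree: B1–B2, B2–B3, B3–B4, B4–B5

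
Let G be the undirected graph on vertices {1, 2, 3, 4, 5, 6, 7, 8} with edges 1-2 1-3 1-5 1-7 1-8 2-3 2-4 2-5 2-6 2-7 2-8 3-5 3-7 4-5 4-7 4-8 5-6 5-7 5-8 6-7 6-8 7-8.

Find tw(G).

A width-4 tree decomposition is:
Bags: B1 = {1, 2, 5, 7, 8}  B2 = {1, 2, 3, 5, 7}  B3 = {2, 4, 5, 7, 8}  B4 = {2, 5, 6, 7, 8}
Tree: B1–B2, B1–B3, B1–B4
The largest bag has 5 vertices, giving width 4; this decomposition certifies tw(G) ≤ 4. On the other hand G contains the 5-clique {1, 2, 5, 7, 8}. A clique must lie in a single bag of any decomposition, so no decomposition can have width below 4. Therefore the treewidth is 4.

4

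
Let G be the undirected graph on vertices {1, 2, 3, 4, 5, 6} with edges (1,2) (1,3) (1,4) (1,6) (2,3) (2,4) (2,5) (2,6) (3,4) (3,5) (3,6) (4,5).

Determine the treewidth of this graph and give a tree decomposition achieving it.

The largest bag has 4 vertices, giving width 3; this decomposition certifies tw(G) ≤ 3. For the lower bound, the 4 vertices {1, 2, 3, 4} are pairwise adjacent, and any tree decomposition puts a clique entirely inside one bag — forcing width ≥ 3. Hence tw(G) = 3 exactly.

Treewidth 3.
One optimal decomposition is:
Bags: B1 = {1, 2, 3, 6}  B2 = {1, 2, 3, 4}  B3 = {2, 3, 4, 5}
Tree: B1–B2, B2–B3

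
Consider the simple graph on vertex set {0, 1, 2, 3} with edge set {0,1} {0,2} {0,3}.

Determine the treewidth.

A width-1 tree decomposition is:
Bags: B1 = {0, 3}  B2 = {0, 2}  B3 = {0, 1}
Tree: B1–B2, B2–B3
Each bag holds 2 vertices, so the decomposition has width 1, which upper-bounds the treewidth. Any graph with an edge has treewidth ≥ 1, and G has the edge 0–3. Combining the bounds, tw(G) = 1.

1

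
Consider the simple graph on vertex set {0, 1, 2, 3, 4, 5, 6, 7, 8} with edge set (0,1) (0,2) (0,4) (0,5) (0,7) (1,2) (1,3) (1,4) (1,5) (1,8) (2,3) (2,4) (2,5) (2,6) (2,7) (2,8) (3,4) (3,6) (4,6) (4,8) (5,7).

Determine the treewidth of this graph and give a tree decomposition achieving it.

Treewidth 3.
One optimal decomposition is:
Bags: B1 = {0, 1, 2, 5}  B2 = {0, 1, 2, 4}  B3 = {1, 2, 3, 4}  B4 = {0, 2, 5, 7}  B5 = {1, 2, 4, 8}  B6 = {2, 3, 4, 6}
Tree: B1–B2, B2–B3, B1–B4, B3–B5, B3–B6

The largest bag has 4 vertices, giving width 3; this decomposition certifies tw(G) ≤ 3. Conversely, {0, 1, 2, 4} is a clique of size 4, and the vertices of any clique must share a bag in every tree decomposition; so some bag has ≥ 4 vertices and tw(G) ≥ 3. The upper and lower bounds meet at 3, so that is the treewidth.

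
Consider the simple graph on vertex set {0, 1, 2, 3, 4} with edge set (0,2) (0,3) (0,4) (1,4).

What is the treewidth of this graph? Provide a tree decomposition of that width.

Each bag holds 2 vertices, so the decomposition has width 1, which upper-bounds the treewidth. Any graph with an edge has treewidth ≥ 1, and G has the edge 0–4. The upper and lower bounds meet at 1, so that is the treewidth.

Treewidth 1.
One optimal decomposition is:
Bags: B1 = {0, 4}  B2 = {0, 3}  B3 = {1, 4}  B4 = {0, 2}
Tree: B1–B2, B1–B3, B1–B4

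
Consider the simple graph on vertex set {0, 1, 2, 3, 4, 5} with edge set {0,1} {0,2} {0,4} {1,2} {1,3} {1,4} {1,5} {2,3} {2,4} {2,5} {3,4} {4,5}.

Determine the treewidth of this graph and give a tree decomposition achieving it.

Treewidth 3.
One such decomposition:
Bags: B1 = {1, 2, 4, 5}  B2 = {1, 2, 3, 4}  B3 = {0, 1, 2, 4}
Tree: B1–B2, B2–B3

Each bag holds 4 vertices, so the decomposition has width 3, which upper-bounds the treewidth. For the lower bound, the 4 vertices {0, 1, 2, 4} are pairwise adjacent, and any tree decomposition puts a clique entirely inside one bag — forcing width ≥ 3. The upper and lower bounds meet at 3, so that is the treewidth.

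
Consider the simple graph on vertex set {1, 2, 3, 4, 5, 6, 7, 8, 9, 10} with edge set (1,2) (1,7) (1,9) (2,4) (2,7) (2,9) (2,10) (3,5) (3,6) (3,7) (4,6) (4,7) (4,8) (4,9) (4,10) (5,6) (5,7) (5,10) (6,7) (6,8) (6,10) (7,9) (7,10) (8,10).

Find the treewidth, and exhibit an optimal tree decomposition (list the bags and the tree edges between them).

The largest bag has 4 vertices, giving width 3; this decomposition certifies tw(G) ≤ 3. Conversely, {4, 6, 8, 10} is a clique of size 4, and the vertices of any clique must share a bag in every tree decomposition; so some bag has ≥ 4 vertices and tw(G) ≥ 3. Hence tw(G) = 3 exactly.

Treewidth 3.
One optimal decomposition is:
Bags: B1 = {2, 4, 7, 10}  B2 = {2, 4, 7, 9}  B3 = {4, 6, 7, 10}  B4 = {4, 6, 8, 10}  B5 = {1, 2, 7, 9}  B6 = {5, 6, 7, 10}  B7 = {3, 5, 6, 7}
Tree: B1–B2, B1–B3, B3–B4, B2–B5, B3–B6, B6–B7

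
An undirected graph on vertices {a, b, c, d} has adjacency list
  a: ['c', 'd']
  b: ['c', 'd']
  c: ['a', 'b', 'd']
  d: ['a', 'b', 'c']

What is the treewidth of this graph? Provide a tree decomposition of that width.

The largest bag has 3 vertices, giving width 2; this decomposition certifies tw(G) ≤ 2. For the lower bound, the 3 vertices {a, c, d} are pairwise adjacent, and any tree decomposition puts a clique entirely inside one bag — forcing width ≥ 2. Therefore the treewidth is 2.

Treewidth 2.
One optimal decomposition is:
Bags: B1 = {b, c, d}  B2 = {a, c, d}
Tree: B1–B2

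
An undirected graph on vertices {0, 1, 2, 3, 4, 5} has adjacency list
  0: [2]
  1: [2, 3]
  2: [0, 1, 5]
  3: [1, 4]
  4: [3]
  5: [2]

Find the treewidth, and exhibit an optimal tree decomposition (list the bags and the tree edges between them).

Treewidth 1.
One optimal decomposition is:
Bags: B1 = {0, 2}  B2 = {2, 5}  B3 = {1, 2}  B4 = {1, 3}  B5 = {3, 4}
Tree: B1–B2, B2–B3, B3–B4, B4–B5

The largest bag has 2 vertices, giving width 1; this decomposition certifies tw(G) ≤ 1. G has an edge, so its treewidth is at least 1. Hence tw(G) = 1 exactly.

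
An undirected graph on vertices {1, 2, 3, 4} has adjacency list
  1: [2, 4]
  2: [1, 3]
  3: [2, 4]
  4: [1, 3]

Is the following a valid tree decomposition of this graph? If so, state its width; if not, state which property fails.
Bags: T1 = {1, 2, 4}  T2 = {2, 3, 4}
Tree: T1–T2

Yes; width 2.

Vertex coverage: the bags together contain {1, 2, 3, 4}, the full vertex set. Edge coverage: each edge of G has both endpoints in at least one bag. Running intersection: for every vertex, the bags containing it form a connected subtree. All three properties hold, so this is a valid tree decomposition of width max|bag| − 1 = 2, and hence tw(G) ≤ 2.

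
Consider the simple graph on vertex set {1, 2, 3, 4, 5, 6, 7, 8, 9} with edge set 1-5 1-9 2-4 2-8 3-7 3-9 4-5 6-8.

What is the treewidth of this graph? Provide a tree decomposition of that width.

Every bag has size at most 2, so the width is 2 − 1 = 1 and tw(G) ≤ 1. G has an edge, so its treewidth is at least 1. Combining the bounds, tw(G) = 1.

Treewidth 1.
Bags: B1 = {6, 8}  B2 = {2, 8}  B3 = {2, 4}  B4 = {4, 5}  B5 = {1, 5}  B6 = {1, 9}  B7 = {3, 9}  B8 = {3, 7}
Tree: B1–B2, B2–B3, B3–B4, B4–B5, B5–B6, B6–B7, B7–B8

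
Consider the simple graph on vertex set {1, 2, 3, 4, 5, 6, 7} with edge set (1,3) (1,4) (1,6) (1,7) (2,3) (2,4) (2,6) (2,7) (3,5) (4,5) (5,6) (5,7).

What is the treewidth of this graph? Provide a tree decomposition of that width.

Each bag holds 4 vertices, so the decomposition has width 3, which upper-bounds the treewidth. For the lower bound: the 4 vertex sets {3,5}, {2,7}, {1}, {4} are disjoint, each induces a connected subgraph, and every pair is joined by at least one edge of G. Contracting each set to a single vertex therefore yields K_{4} as a minor, and since treewidth is minor-monotone, tw(G) ≥ tw(K_{4}) = 3. Hence tw(G) = 3 exactly.

Treewidth 3.
Bags: B1 = {1, 2, 3, 5}  B2 = {1, 2, 5, 7}  B3 = {1, 2, 4, 5}  B4 = {1, 2, 5, 6}
Tree: B1–B2, B2–B3, B3–B4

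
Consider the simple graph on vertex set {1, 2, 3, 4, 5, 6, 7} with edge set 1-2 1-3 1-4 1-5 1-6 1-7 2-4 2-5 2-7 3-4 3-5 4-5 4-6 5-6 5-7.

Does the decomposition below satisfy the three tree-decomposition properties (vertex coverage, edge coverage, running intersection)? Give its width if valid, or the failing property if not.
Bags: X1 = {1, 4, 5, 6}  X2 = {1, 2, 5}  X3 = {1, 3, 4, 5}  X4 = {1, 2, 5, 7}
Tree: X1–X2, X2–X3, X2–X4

A tree decomposition must satisfy three properties: every vertex lies in some bag; for every edge, both endpoints lie together in some bag; and for every vertex, the bags containing it form a connected subtree. Here edge (4,2) lies in no bag, so the decomposition is invalid.

No — edge (4,2) lies in no bag.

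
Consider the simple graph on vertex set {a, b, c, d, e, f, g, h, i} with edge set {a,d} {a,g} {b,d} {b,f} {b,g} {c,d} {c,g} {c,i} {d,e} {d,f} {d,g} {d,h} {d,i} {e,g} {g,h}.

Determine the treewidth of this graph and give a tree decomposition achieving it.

Every bag has size at most 3, so the width is 3 − 1 = 2 and tw(G) ≤ 2. On the other hand G contains the 3-clique {d, g, h}. A clique must lie in a single bag of any decomposition, so no decomposition can have width below 2. Combining the bounds, tw(G) = 2.

Treewidth 2.
One optimal decomposition is:
Bags: B1 = {b, d, g}  B2 = {d, e, g}  B3 = {b, d, f}  B4 = {a, d, g}  B5 = {c, d, g}  B6 = {d, g, h}  B7 = {c, d, i}
Tree: B1–B2, B1–B3, B2–B4, B1–B5, B1–B6, B5–B7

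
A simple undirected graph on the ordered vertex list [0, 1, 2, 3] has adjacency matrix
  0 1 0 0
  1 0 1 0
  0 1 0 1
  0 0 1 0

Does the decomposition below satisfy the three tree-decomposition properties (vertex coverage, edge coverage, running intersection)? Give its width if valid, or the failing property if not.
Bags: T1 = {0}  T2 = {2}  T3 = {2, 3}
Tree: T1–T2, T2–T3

A tree decomposition must satisfy three properties: every vertex lies in some bag; for every edge, both endpoints lie together in some bag; and for every vertex, the bags containing it form a connected subtree. Here vertex 1 appears in no bag, so the decomposition is invalid.

No — vertex 1 appears in no bag.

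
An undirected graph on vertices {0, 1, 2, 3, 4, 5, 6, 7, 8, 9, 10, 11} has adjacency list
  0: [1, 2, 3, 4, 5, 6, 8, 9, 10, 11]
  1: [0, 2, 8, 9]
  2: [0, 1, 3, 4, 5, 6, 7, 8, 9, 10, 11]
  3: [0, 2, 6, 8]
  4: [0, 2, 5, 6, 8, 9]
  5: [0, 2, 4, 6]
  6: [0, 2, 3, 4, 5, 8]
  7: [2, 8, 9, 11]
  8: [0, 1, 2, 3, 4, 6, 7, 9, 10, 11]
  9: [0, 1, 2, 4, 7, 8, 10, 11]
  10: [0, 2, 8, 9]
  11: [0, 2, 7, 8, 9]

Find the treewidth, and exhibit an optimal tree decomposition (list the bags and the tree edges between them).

Every bag has size at most 5, so the width is 5 − 1 = 4 and tw(G) ≤ 4. For the lower bound, the 5 vertices {0, 1, 2, 8, 9} are pairwise adjacent, and any tree decomposition puts a clique entirely inside one bag — forcing width ≥ 4. Combining the bounds, tw(G) = 4.

Treewidth 4.
One optimal decomposition is:
Bags: B1 = {0, 1, 2, 8, 9}  B2 = {0, 2, 8, 9, 11}  B3 = {0, 2, 4, 8, 9}  B4 = {0, 2, 4, 6, 8}  B5 = {0, 2, 4, 5, 6}  B6 = {2, 7, 8, 9, 11}  B7 = {0, 2, 8, 9, 10}  B8 = {0, 2, 3, 6, 8}
Tree: B1–B2, B1–B3, B3–B4, B4–B5, B2–B6, B2–B7, B4–B8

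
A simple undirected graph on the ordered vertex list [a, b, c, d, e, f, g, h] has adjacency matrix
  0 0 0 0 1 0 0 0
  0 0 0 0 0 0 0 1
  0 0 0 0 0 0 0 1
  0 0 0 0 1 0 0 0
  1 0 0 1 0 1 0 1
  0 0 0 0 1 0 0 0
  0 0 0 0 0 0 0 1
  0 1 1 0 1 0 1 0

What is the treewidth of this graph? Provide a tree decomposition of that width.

Each bag holds 2 vertices, so the decomposition has width 1, which upper-bounds the treewidth. G has an edge, so its treewidth is at least 1. Hence tw(G) = 1 exactly.

Treewidth 1.
Bags: B1 = {g, h}  B2 = {c, h}  B3 = {e, h}  B4 = {a, e}  B5 = {e, f}  B6 = {d, e}  B7 = {b, h}
Tree: B1–B2, B2–B3, B3–B4, B4–B5, B4–B6, B1–B7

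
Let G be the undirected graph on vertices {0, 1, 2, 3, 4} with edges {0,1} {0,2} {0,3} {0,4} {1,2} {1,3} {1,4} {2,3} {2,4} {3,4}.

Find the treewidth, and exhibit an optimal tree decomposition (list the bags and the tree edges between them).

Treewidth 4.
Bags: B1 = {0, 1, 2, 3, 4}
Tree: (single bag)

With just one bag of size 5, the width is 5 − 1 = 4, so tw(G) ≤ 4. On the other hand G contains the 5-clique {0, 1, 2, 3, 4}. A clique must lie in a single bag of any decomposition, so no decomposition can have width below 4. The upper and lower bounds meet at 4, so that is the treewidth.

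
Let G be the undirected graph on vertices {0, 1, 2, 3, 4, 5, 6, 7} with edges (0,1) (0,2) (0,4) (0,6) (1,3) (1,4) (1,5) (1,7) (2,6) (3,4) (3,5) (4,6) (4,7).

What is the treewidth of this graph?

2

A width-2 tree decomposition is:
Bags: B1 = {0, 1, 4}  B2 = {0, 4, 6}  B3 = {1, 3, 4}  B4 = {1, 3, 5}  B5 = {0, 2, 6}  B6 = {1, 4, 7}
Tree: B1–B2, B1–B3, B3–B4, B2–B5, B1–B6
Every bag has size at most 3, so the width is 3 − 1 = 2 and tw(G) ≤ 2. For the lower bound, the 3 vertices {0, 1, 4} are pairwise adjacent, and any tree decomposition puts a clique entirely inside one bag — forcing width ≥ 2. Combining the bounds, tw(G) = 2.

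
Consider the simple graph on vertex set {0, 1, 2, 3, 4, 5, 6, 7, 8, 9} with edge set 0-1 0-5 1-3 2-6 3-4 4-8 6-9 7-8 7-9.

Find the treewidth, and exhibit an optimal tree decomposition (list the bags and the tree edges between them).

Each bag holds 2 vertices, so the decomposition has width 1, which upper-bounds the treewidth. Since G has at least one edge (e.g. 5–0), it is not an edgeless graph, so tw(G) ≥ 1. The upper and lower bounds meet at 1, so that is the treewidth.

Treewidth 1.
One optimal decomposition is:
Bags: B1 = {0, 5}  B2 = {0, 1}  B3 = {1, 3}  B4 = {3, 4}  B5 = {4, 8}  B6 = {7, 8}  B7 = {7, 9}  B8 = {6, 9}  B9 = {2, 6}
Tree: B1–B2, B2–B3, B3–B4, B4–B5, B5–B6, B6–B7, B7–B8, B8–B9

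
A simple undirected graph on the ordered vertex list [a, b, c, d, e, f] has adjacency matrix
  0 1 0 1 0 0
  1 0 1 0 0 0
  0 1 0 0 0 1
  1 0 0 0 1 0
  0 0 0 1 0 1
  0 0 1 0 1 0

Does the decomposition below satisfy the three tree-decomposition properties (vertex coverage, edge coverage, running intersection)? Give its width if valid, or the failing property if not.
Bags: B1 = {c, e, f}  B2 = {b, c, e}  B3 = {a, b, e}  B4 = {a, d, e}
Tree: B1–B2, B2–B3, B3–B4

Yes; width 2.

Checking the three conditions: (i) the bags cover all of {a, b, c, d, e, f}; (ii) for each edge, some bag contains both endpoints; (iii) the bags containing any fixed vertex form a subtree. All hold, so the decomposition is valid with width 3 − 1 = 2.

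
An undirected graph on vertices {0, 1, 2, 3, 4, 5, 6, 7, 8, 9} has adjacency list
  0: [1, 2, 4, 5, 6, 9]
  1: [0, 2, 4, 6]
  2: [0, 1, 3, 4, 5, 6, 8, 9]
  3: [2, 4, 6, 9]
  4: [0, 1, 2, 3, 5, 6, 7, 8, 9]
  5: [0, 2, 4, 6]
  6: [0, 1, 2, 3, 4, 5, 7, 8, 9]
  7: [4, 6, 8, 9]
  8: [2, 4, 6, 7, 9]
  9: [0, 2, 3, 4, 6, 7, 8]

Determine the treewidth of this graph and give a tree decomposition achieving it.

Treewidth 4.
One optimal decomposition is:
Bags: B1 = {0, 2, 4, 6, 9}  B2 = {2, 3, 4, 6, 9}  B3 = {2, 4, 6, 8, 9}  B4 = {0, 1, 2, 4, 6}  B5 = {0, 2, 4, 5, 6}  B6 = {4, 6, 7, 8, 9}
Tree: B1–B2, B2–B3, B1–B4, B4–B5, B3–B6

Every bag has size at most 5, so the width is 5 − 1 = 4 and tw(G) ≤ 4. For the lower bound, the 5 vertices {0, 1, 2, 4, 6} are pairwise adjacent, and any tree decomposition puts a clique entirely inside one bag — forcing width ≥ 4. Combining the bounds, tw(G) = 4.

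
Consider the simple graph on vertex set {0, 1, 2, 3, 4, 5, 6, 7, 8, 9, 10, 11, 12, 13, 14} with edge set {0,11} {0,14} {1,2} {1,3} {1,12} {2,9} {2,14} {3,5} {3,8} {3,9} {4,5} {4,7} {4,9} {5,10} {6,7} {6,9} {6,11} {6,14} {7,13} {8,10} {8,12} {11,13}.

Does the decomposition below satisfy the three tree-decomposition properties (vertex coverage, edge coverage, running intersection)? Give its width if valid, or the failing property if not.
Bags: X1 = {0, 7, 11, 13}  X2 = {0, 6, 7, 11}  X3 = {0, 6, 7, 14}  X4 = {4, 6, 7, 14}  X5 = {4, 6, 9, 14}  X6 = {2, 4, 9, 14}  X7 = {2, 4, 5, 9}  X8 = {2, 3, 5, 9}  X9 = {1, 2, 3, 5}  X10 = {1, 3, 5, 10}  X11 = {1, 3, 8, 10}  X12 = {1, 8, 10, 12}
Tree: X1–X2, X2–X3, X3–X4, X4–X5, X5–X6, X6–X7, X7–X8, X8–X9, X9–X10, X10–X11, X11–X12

Yes; width 3.

Checking the three conditions: (i) the bags cover all of {0, 1, 2, 3, 4, 5, 6, 7, 8, 9, 10, 11, 12, 13, 14}; (ii) for each edge, some bag contains both endpoints; (iii) the bags containing any fixed vertex form a subtree. All hold, so the decomposition is valid with width 4 − 1 = 3.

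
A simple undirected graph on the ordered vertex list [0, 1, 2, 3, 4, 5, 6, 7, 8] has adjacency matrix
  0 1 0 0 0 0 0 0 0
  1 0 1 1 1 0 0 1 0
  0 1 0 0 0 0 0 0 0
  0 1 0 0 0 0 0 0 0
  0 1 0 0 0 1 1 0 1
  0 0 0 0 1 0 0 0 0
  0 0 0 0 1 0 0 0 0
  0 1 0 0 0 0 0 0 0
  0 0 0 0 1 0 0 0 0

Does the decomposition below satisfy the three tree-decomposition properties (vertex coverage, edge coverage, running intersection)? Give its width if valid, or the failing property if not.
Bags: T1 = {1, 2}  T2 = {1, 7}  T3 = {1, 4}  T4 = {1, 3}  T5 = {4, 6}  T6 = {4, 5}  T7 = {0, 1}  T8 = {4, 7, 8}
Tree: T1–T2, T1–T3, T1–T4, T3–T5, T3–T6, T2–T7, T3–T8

A tree decomposition must satisfy three properties: every vertex lies in some bag; for every edge, both endpoints lie together in some bag; and for every vertex, the bags containing it form a connected subtree. Here bags containing vertex 7 are not connected in the tree, so the decomposition is invalid.

No — bags containing vertex 7 are not connected in the tree.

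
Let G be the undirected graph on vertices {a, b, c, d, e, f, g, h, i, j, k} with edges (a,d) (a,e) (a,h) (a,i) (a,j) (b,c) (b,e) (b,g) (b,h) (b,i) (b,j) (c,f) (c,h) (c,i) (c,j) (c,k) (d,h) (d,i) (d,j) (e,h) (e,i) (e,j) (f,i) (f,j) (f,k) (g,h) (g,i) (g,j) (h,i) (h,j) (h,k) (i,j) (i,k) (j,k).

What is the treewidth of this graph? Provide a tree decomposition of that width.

Treewidth 4.
Bags: B1 = {b, c, h, i, j}  B2 = {c, h, i, j, k}  B3 = {b, e, h, i, j}  B4 = {b, g, h, i, j}  B5 = {c, f, i, j, k}  B6 = {a, e, h, i, j}  B7 = {a, d, h, i, j}
Tree: B1–B2, B1–B3, B3–B4, B2–B5, B3–B6, B6–B7

Every bag has size at most 5, so the width is 5 − 1 = 4 and tw(G) ≤ 4. Conversely, {a, d, h, i, j} is a clique of size 5, and the vertices of any clique must share a bag in every tree decomposition; so some bag has ≥ 5 vertices and tw(G) ≥ 4. Hence tw(G) = 4 exactly.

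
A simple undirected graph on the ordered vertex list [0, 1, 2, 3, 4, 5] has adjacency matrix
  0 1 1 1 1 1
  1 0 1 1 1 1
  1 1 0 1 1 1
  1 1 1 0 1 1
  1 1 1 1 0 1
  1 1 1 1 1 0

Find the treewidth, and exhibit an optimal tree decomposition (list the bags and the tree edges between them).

Treewidth 5.
One optimal decomposition is:
Bags: B1 = {0, 1, 2, 3, 4, 5}
Tree: (single bag)

With just one bag of size 6, the width is 6 − 1 = 5, so tw(G) ≤ 5. Conversely, {0, 1, 2, 3, 4, 5} is a clique of size 6, and the vertices of any clique must share a bag in every tree decomposition; so some bag has ≥ 6 vertices and tw(G) ≥ 5. The upper and lower bounds meet at 5, so that is the treewidth.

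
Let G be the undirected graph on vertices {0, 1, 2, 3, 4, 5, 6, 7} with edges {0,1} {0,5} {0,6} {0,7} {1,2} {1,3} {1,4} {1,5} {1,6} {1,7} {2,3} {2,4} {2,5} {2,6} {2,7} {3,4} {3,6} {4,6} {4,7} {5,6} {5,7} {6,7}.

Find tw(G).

4

A width-4 tree decomposition is:
Bags: B1 = {1, 2, 5, 6, 7}  B2 = {0, 1, 5, 6, 7}  B3 = {1, 2, 4, 6, 7}  B4 = {1, 2, 3, 4, 6}
Tree: B1–B2, B1–B3, B3–B4
The largest bag has 5 vertices, giving width 4; this decomposition certifies tw(G) ≤ 4. For the lower bound, the 5 vertices {0, 1, 5, 6, 7} are pairwise adjacent, and any tree decomposition puts a clique entirely inside one bag — forcing width ≥ 4. Therefore the treewidth is 4.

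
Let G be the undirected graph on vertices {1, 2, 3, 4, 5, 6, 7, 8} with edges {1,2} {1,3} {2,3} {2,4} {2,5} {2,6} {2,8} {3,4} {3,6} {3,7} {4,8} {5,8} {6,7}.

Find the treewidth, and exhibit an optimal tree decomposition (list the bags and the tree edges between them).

The largest bag has 3 vertices, giving width 2; this decomposition certifies tw(G) ≤ 2. On the other hand G contains the 3-clique {2, 4, 8}. A clique must lie in a single bag of any decomposition, so no decomposition can have width below 2. Therefore the treewidth is 2.

Treewidth 2.
Bags: B1 = {2, 3, 6}  B2 = {2, 3, 4}  B3 = {2, 4, 8}  B4 = {3, 6, 7}  B5 = {2, 5, 8}  B6 = {1, 2, 3}
Tree: B1–B2, B2–B3, B1–B4, B3–B5, B2–B6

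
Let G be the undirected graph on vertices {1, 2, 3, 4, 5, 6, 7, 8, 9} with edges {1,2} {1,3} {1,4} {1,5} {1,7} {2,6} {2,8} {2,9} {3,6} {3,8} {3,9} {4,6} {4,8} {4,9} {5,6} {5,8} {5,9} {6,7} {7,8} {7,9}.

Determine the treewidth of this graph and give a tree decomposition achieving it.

Each bag holds 5 vertices, so the decomposition has width 4, which upper-bounds the treewidth. For the lower bound: the 5 vertex sets {5,8}, {1,2}, {6,7}, {9}, {3} are disjoint, each induces a connected subgraph, and every pair is joined by at least one edge of G. Contracting each set to a single vertex therefore yields K_{5} as a minor, and since treewidth is minor-monotone, tw(G) ≥ tw(K_{5}) = 4. The upper and lower bounds meet at 4, so that is the treewidth.

Treewidth 4.
One such decomposition:
Bags: B1 = {1, 5, 6, 8, 9}  B2 = {1, 2, 6, 8, 9}  B3 = {1, 6, 7, 8, 9}  B4 = {1, 3, 6, 8, 9}  B5 = {1, 4, 6, 8, 9}
Tree: B1–B2, B2–B3, B3–B4, B4–B5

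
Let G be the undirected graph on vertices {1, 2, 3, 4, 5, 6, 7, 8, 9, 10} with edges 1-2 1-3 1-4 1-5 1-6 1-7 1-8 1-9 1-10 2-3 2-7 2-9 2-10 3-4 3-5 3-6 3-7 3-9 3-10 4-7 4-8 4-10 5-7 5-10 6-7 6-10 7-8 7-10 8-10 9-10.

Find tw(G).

A width-4 tree decomposition is:
Bags: B1 = {1, 3, 6, 7, 10}  B2 = {1, 3, 4, 7, 10}  B3 = {1, 3, 5, 7, 10}  B4 = {1, 4, 7, 8, 10}  B5 = {1, 2, 3, 7, 10}  B6 = {1, 2, 3, 9, 10}
Tree: B1–B2, B1–B3, B2–B4, B3–B5, B5–B6
Every bag has size at most 5, so the width is 5 − 1 = 4 and tw(G) ≤ 4. Conversely, {1, 4, 7, 8, 10} is a clique of size 5, and the vertices of any clique must share a bag in every tree decomposition; so some bag has ≥ 5 vertices and tw(G) ≥ 4. Hence tw(G) = 4 exactly.

4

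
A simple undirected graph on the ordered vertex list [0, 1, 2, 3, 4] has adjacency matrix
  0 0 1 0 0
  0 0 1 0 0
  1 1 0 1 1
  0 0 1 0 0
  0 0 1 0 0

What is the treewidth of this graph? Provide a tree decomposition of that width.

The largest bag has 2 vertices, giving width 1; this decomposition certifies tw(G) ≤ 1. Any graph with an edge has treewidth ≥ 1, and G has the edge 2–3. Hence tw(G) = 1 exactly.

Treewidth 1.
Bags: B1 = {2, 3}  B2 = {0, 2}  B3 = {1, 2}  B4 = {2, 4}
Tree: B1–B2, B2–B3, B1–B4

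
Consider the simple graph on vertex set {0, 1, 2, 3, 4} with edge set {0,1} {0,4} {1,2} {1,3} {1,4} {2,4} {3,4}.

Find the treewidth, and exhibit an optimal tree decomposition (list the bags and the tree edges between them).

Each bag holds 3 vertices, so the decomposition has width 2, which upper-bounds the treewidth. For the lower bound, the 3 vertices {0, 1, 4} are pairwise adjacent, and any tree decomposition puts a clique entirely inside one bag — forcing width ≥ 2. The upper and lower bounds meet at 2, so that is the treewidth.

Treewidth 2.
Bags: B1 = {0, 1, 4}  B2 = {1, 2, 4}  B3 = {1, 3, 4}
Tree: B1–B2, B2–B3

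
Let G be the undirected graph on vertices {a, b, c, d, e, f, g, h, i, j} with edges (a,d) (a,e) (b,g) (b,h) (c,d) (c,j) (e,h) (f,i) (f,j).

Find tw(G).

A width-1 tree decomposition is:
Bags: B1 = {b, g}  B2 = {b, h}  B3 = {e, h}  B4 = {a, e}  B5 = {a, d}  B6 = {c, d}  B7 = {c, j}  B8 = {f, j}  B9 = {f, i}
Tree: B1–B2, B2–B3, B3–B4, B4–B5, B5–B6, B6–B7, B7–B8, B8–B9
Every bag has size at most 2, so the width is 2 − 1 = 1 and tw(G) ≤ 1. Since G has at least one edge (e.g. g–b), it is not an edgeless graph, so tw(G) ≥ 1. The upper and lower bounds meet at 1, so that is the treewidth.

1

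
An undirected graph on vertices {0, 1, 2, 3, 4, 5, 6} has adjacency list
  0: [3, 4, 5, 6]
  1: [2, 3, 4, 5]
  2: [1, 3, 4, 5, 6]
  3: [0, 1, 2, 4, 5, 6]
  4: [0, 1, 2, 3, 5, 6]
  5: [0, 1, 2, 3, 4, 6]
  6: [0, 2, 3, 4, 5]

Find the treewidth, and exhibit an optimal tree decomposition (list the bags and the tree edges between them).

Every bag has size at most 5, so the width is 5 − 1 = 4 and tw(G) ≤ 4. Conversely, {0, 3, 4, 5, 6} is a clique of size 5, and the vertices of any clique must share a bag in every tree decomposition; so some bag has ≥ 5 vertices and tw(G) ≥ 4. Combining the bounds, tw(G) = 4.

Treewidth 4.
One such decomposition:
Bags: B1 = {2, 3, 4, 5, 6}  B2 = {1, 2, 3, 4, 5}  B3 = {0, 3, 4, 5, 6}
Tree: B1–B2, B1–B3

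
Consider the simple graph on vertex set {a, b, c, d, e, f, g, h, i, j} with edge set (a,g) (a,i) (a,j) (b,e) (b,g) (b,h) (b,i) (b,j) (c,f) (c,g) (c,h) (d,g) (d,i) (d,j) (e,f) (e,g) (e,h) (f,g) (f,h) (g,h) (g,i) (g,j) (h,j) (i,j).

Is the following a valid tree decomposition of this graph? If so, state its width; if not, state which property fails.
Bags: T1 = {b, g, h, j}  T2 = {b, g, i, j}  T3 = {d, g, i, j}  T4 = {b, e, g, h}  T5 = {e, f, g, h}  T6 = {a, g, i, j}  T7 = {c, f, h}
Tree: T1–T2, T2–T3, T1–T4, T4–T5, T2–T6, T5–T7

A tree decomposition must satisfy three properties: every vertex lies in some bag; for every edge, both endpoints lie together in some bag; and for every vertex, the bags containing it form a connected subtree. Here edge (g,c) lies in no bag, so the decomposition is invalid.

No — edge (g,c) lies in no bag.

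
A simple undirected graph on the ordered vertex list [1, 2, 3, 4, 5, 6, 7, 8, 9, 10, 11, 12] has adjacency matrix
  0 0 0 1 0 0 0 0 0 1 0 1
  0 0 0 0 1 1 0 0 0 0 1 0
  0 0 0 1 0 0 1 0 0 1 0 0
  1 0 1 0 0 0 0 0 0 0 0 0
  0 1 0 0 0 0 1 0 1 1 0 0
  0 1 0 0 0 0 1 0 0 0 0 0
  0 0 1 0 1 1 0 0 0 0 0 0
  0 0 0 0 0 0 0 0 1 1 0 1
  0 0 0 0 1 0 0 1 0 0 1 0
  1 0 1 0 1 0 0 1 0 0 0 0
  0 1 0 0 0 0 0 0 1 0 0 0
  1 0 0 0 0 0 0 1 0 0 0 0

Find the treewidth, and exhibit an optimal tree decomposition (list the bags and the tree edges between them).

Treewidth 3.
One optimal decomposition is:
Bags: B1 = {2, 6, 7, 11}  B2 = {2, 5, 7, 11}  B3 = {5, 7, 9, 11}  B4 = {3, 5, 7, 9}  B5 = {3, 5, 9, 10}  B6 = {3, 8, 9, 10}  B7 = {3, 4, 8, 10}  B8 = {1, 4, 8, 10}  B9 = {1, 4, 8, 12}
Tree: B1–B2, B2–B3, B3–B4, B4–B5, B5–B6, B6–B7, B7–B8, B8–B9

Each bag holds 4 vertices, so the decomposition has width 3, which upper-bounds the treewidth. For the lower bound: the 4 vertex sets {2,6,11}, {7}, {5}, {3,8,9,10} are disjoint, each induces a connected subgraph, and every pair is joined by at least one edge of G. Contracting each set to a single vertex therefore yields K_{4} as a minor, and since treewidth is minor-monotone, tw(G) ≥ tw(K_{4}) = 3. The upper and lower bounds meet at 3, so that is the treewidth.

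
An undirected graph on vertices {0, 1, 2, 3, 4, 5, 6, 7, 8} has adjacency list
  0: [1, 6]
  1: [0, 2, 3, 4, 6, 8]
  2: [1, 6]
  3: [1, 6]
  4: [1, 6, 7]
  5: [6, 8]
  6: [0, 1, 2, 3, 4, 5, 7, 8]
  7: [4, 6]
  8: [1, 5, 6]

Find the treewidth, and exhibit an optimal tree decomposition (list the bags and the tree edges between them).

Treewidth 2.
One optimal decomposition is:
Bags: B1 = {1, 2, 6}  B2 = {1, 6, 8}  B3 = {1, 3, 6}  B4 = {1, 4, 6}  B5 = {0, 1, 6}  B6 = {5, 6, 8}  B7 = {4, 6, 7}
Tree: B1–B2, B1–B3, B2–B4, B2–B5, B2–B6, B4–B7

Each bag holds 3 vertices, so the decomposition has width 2, which upper-bounds the treewidth. For the lower bound, the 3 vertices {0, 1, 6} are pairwise adjacent, and any tree decomposition puts a clique entirely inside one bag — forcing width ≥ 2. Therefore the treewidth is 2.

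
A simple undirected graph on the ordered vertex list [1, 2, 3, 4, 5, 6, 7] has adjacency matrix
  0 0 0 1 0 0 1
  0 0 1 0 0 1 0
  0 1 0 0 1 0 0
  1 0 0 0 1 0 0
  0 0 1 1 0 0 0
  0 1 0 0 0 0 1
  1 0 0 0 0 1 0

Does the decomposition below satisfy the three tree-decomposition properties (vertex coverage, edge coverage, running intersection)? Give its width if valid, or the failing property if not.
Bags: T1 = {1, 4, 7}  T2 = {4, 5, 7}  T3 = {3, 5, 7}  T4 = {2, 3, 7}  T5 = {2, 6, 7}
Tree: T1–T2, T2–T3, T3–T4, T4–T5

Every vertex of G appears in some bag (union = {1, 2, 3, 4, 5, 6, 7}); every edge is covered by a bag; and for each vertex v the set of bags containing v is connected in the bag tree. The decomposition is therefore valid. The largest bag has 3 vertices, so the width is 2.

Yes; width 2.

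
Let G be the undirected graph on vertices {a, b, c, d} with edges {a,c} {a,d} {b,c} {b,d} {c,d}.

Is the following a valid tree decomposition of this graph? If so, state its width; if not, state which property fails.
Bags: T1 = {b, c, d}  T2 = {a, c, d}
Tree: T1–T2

Every vertex of G appears in some bag (union = {a, b, c, d}); every edge is covered by a bag; and for each vertex v the set of bags containing v is connected in the bag tree. The decomposition is therefore valid. The largest bag has 3 vertices, so the width is 2.

Yes; width 2.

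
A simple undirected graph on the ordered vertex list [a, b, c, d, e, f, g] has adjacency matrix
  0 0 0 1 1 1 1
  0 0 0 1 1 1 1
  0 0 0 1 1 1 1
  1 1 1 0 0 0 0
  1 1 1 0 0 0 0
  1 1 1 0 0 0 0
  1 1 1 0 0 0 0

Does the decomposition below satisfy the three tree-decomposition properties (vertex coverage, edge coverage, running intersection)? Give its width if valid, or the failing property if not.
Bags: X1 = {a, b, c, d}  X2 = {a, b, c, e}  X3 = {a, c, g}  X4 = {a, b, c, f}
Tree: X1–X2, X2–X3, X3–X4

A tree decomposition must satisfy three properties: every vertex lies in some bag; for every edge, both endpoints lie together in some bag; and for every vertex, the bags containing it form a connected subtree. Here edge (b,g) lies in no bag, so the decomposition is invalid.

No — edge (b,g) lies in no bag.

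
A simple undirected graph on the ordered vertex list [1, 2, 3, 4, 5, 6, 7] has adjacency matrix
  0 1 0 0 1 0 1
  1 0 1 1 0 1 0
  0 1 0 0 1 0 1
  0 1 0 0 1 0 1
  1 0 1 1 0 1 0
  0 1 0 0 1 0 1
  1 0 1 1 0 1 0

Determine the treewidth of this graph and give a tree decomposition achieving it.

Each bag holds 4 vertices, so the decomposition has width 3, which upper-bounds the treewidth. For the lower bound: the 4 vertex sets {3,5}, {4,7}, {2}, {6} are disjoint, each induces a connected subgraph, and every pair is joined by at least one edge of G. Contracting each set to a single vertex therefore yields K_{4} as a minor, and since treewidth is minor-monotone, tw(G) ≥ tw(K_{4}) = 3. The upper and lower bounds meet at 3, so that is the treewidth.

Treewidth 3.
Bags: B1 = {2, 3, 5, 7}  B2 = {2, 4, 5, 7}  B3 = {2, 5, 6, 7}  B4 = {1, 2, 5, 7}
Tree: B1–B2, B2–B3, B3–B4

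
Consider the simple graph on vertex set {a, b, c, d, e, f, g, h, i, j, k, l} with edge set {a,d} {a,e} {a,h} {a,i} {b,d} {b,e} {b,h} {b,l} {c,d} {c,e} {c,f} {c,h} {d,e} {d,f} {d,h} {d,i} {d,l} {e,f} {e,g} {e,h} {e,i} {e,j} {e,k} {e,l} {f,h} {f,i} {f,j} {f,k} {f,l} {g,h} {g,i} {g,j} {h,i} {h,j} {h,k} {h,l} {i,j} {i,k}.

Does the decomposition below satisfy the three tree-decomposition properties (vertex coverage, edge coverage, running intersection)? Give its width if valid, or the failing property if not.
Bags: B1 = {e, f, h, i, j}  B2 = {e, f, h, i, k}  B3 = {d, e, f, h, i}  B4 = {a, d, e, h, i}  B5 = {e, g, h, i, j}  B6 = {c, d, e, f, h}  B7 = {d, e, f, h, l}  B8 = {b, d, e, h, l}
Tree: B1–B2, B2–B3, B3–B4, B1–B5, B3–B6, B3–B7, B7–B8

Yes; width 4.

Vertex coverage: the bags together contain {a, b, c, d, e, f, g, h, i, j, k, l}, the full vertex set. Edge coverage: each edge of G has both endpoints in at least one bag. Running intersection: for every vertex, the bags containing it form a connected subtree. All three properties hold, so this is a valid tree decomposition of width max|bag| − 1 = 4, and hence tw(G) ≤ 4.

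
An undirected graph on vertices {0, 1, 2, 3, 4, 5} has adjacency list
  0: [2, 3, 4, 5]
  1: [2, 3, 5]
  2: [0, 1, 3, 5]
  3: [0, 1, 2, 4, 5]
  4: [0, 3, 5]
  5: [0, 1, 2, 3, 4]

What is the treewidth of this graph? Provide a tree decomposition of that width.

Each bag holds 4 vertices, so the decomposition has width 3, which upper-bounds the treewidth. For the lower bound, the 4 vertices {0, 2, 3, 5} are pairwise adjacent, and any tree decomposition puts a clique entirely inside one bag — forcing width ≥ 3. Hence tw(G) = 3 exactly.

Treewidth 3.
One optimal decomposition is:
Bags: B1 = {0, 2, 3, 5}  B2 = {1, 2, 3, 5}  B3 = {0, 3, 4, 5}
Tree: B1–B2, B1–B3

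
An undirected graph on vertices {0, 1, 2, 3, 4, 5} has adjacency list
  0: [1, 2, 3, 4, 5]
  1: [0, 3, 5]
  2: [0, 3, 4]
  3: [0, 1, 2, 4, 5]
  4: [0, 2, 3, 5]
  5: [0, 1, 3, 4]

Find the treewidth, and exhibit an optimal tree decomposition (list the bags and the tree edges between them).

Treewidth 3.
One optimal decomposition is:
Bags: B1 = {0, 3, 4, 5}  B2 = {0, 2, 3, 4}  B3 = {0, 1, 3, 5}
Tree: B1–B2, B1–B3

Each bag holds 4 vertices, so the decomposition has width 3, which upper-bounds the treewidth. On the other hand G contains the 4-clique {0, 1, 3, 5}. A clique must lie in a single bag of any decomposition, so no decomposition can have width below 3. Combining the bounds, tw(G) = 3.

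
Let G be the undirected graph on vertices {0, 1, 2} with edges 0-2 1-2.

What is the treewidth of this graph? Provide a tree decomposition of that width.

Each bag holds 2 vertices, so the decomposition has width 1, which upper-bounds the treewidth. G has an edge, so its treewidth is at least 1. Combining the bounds, tw(G) = 1.

Treewidth 1.
One such decomposition:
Bags: B1 = {1, 2}  B2 = {0, 2}
Tree: B1–B2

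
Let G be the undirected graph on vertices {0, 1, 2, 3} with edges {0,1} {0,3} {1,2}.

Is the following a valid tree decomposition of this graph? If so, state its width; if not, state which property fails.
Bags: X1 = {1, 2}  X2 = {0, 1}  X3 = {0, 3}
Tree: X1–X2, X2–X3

Vertex coverage: the bags together contain {0, 1, 2, 3}, the full vertex set. Edge coverage: each edge of G has both endpoints in at least one bag. Running intersection: for every vertex, the bags containing it form a connected subtree. All three properties hold, so this is a valid tree decomposition of width max|bag| − 1 = 1, and hence tw(G) ≤ 1.

Yes; width 1.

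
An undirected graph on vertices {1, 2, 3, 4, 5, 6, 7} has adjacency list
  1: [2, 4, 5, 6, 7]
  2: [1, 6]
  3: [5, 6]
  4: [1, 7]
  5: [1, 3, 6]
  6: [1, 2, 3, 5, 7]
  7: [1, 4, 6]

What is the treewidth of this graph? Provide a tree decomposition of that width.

Every bag has size at most 3, so the width is 3 − 1 = 2 and tw(G) ≤ 2. Conversely, {1, 4, 7} is a clique of size 3, and the vertices of any clique must share a bag in every tree decomposition; so some bag has ≥ 3 vertices and tw(G) ≥ 2. Therefore the treewidth is 2.

Treewidth 2.
Bags: B1 = {1, 5, 6}  B2 = {1, 6, 7}  B3 = {3, 5, 6}  B4 = {1, 4, 7}  B5 = {1, 2, 6}
Tree: B1–B2, B1–B3, B2–B4, B2–B5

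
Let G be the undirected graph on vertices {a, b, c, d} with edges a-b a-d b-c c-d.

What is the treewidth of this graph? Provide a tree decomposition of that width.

Treewidth 2.
Bags: B1 = {a, c, d}  B2 = {a, b, c}
Tree: B1–B2

The largest bag has 3 vertices, giving width 2; this decomposition certifies tw(G) ≤ 2. For the lower bound, G contains the cycle a–d–c–b–a, so G is not a forest; only forests have treewidth ≤ 1, hence tw(G) ≥ 2. Hence tw(G) = 2 exactly.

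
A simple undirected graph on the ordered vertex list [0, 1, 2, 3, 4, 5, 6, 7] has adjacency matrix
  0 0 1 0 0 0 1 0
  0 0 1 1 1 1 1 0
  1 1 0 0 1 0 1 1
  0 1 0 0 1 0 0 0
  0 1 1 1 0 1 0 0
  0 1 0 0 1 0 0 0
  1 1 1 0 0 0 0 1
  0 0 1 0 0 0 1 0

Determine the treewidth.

2

A width-2 tree decomposition is:
Bags: B1 = {1, 3, 4}  B2 = {1, 4, 5}  B3 = {1, 2, 4}  B4 = {1, 2, 6}  B5 = {0, 2, 6}  B6 = {2, 6, 7}
Tree: B1–B2, B2–B3, B3–B4, B4–B5, B4–B6
Each bag holds 3 vertices, so the decomposition has width 2, which upper-bounds the treewidth. For the lower bound, the 3 vertices {0, 2, 6} are pairwise adjacent, and any tree decomposition puts a clique entirely inside one bag — forcing width ≥ 2. Therefore the treewidth is 2.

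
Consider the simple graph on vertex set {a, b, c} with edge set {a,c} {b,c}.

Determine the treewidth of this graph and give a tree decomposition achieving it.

Every bag has size at most 2, so the width is 2 − 1 = 1 and tw(G) ≤ 1. Any graph with an edge has treewidth ≥ 1, and G has the edge a–c. Combining the bounds, tw(G) = 1.

Treewidth 1.
One optimal decomposition is:
Bags: B1 = {a, c}  B2 = {b, c}
Tree: B1–B2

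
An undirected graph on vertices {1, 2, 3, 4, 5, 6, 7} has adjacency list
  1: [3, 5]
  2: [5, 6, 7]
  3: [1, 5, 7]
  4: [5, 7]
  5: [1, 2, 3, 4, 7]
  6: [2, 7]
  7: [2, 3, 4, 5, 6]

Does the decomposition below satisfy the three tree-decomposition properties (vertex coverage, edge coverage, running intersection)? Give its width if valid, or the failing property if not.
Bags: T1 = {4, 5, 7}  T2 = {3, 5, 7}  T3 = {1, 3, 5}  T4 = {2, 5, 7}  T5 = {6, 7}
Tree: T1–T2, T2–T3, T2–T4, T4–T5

No — edge (2,6) lies in no bag.

A tree decomposition must satisfy three properties: every vertex lies in some bag; for every edge, both endpoints lie together in some bag; and for every vertex, the bags containing it form a connected subtree. Here edge (2,6) lies in no bag, so the decomposition is invalid.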